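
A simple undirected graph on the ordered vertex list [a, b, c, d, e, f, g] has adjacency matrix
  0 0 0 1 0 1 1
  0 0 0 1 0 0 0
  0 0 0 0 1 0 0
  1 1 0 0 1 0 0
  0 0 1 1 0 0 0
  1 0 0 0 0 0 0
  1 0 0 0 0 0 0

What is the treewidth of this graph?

A width-1 tree decomposition is:
Bags: B1 = {a, d}  B2 = {a, g}  B3 = {d, e}  B4 = {c, e}  B5 = {b, d}  B6 = {a, f}
Tree: B1–B2, B1–B3, B3–B4, B3–B5, B1–B6
Each bag holds 2 vertices, so the decomposition has width 1, which upper-bounds the treewidth. Since G has at least one edge (e.g. d–a), it is not an edgeless graph, so tw(G) ≥ 1. Therefore the treewidth is 1.

1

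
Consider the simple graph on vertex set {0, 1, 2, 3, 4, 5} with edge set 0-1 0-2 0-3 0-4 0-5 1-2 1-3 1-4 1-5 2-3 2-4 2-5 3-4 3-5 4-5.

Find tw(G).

A width-5 tree decomposition is:
Bags: B1 = {0, 1, 2, 3, 4, 5}
Tree: (single bag)
With just one bag of size 6, the width is 6 − 1 = 5, so tw(G) ≤ 5. Conversely, {0, 1, 2, 3, 4, 5} is a clique of size 6, and the vertices of any clique must share a bag in every tree decomposition; so some bag has ≥ 6 vertices and tw(G) ≥ 5. Combining the bounds, tw(G) = 5.

5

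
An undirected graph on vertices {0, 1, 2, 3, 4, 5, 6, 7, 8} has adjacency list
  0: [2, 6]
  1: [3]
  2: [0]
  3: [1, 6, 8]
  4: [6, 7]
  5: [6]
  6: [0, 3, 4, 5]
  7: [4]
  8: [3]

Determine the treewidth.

A width-1 tree decomposition is:
Bags: B1 = {0, 6}  B2 = {3, 6}  B3 = {5, 6}  B4 = {4, 6}  B5 = {3, 8}  B6 = {4, 7}  B7 = {1, 3}  B8 = {0, 2}
Tree: B1–B2, B2–B3, B3–B4, B2–B5, B4–B6, B5–B7, B1–B8
Every bag has size at most 2, so the width is 2 − 1 = 1 and tw(G) ≤ 1. Since G has at least one edge (e.g. 6–0), it is not an edgeless graph, so tw(G) ≥ 1. Combining the bounds, tw(G) = 1.

1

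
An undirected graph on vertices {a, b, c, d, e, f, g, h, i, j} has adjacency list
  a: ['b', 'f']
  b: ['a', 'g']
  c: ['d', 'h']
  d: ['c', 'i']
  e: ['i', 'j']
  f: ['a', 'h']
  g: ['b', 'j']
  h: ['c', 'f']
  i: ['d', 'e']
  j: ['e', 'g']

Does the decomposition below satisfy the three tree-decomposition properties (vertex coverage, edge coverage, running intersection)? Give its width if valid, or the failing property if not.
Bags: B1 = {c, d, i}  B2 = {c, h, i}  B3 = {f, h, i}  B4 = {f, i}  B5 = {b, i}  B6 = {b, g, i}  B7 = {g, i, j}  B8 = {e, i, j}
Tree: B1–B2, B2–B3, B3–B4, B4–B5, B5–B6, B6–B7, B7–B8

A tree decomposition must satisfy three properties: every vertex lies in some bag; for every edge, both endpoints lie together in some bag; and for every vertex, the bags containing it form a connected subtree. Here vertex a appears in no bag, so the decomposition is invalid.

No — vertex a appears in no bag.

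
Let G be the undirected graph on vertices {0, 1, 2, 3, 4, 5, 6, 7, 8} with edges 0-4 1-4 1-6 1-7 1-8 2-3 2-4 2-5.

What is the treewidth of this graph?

A width-1 tree decomposition is:
Bags: B1 = {1, 8}  B2 = {1, 4}  B3 = {1, 6}  B4 = {0, 4}  B5 = {1, 7}  B6 = {2, 4}  B7 = {2, 3}  B8 = {2, 5}
Tree: B1–B2, B1–B3, B2–B4, B2–B5, B2–B6, B6–B7, B7–B8
Each bag holds 2 vertices, so the decomposition has width 1, which upper-bounds the treewidth. Any graph with an edge has treewidth ≥ 1, and G has the edge 1–8. Therefore the treewidth is 1.

1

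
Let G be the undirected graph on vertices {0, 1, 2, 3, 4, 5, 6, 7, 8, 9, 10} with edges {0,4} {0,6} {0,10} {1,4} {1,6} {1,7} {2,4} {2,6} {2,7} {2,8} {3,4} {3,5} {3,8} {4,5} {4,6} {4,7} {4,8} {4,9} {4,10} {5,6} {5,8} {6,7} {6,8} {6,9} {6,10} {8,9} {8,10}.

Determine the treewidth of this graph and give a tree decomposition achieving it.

Every bag has size at most 4, so the width is 4 − 1 = 3 and tw(G) ≤ 3. For the lower bound, the 4 vertices {3, 4, 5, 8} are pairwise adjacent, and any tree decomposition puts a clique entirely inside one bag — forcing width ≥ 3. Therefore the treewidth is 3.

Treewidth 3.
Bags: B1 = {2, 4, 6, 8}  B2 = {4, 5, 6, 8}  B3 = {4, 6, 8, 10}  B4 = {0, 4, 6, 10}  B5 = {4, 6, 8, 9}  B6 = {3, 4, 5, 8}  B7 = {2, 4, 6, 7}  B8 = {1, 4, 6, 7}
Tree: B1–B2, B2–B3, B3–B4, B2–B5, B2–B6, B1–B7, B7–B8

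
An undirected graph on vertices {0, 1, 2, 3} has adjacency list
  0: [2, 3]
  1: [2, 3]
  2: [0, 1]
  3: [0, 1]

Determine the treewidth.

2

A width-2 tree decomposition is:
Bags: B1 = {0, 1, 3}  B2 = {0, 1, 2}
Tree: B1–B2
Every bag has size at most 3, so the width is 3 − 1 = 2 and tw(G) ≤ 2. Since 1–3–0–2–1 is a cycle in G, G is not acyclic. Forests are exactly the graphs of treewidth ≤ 1, so tw(G) ≥ 2. Therefore the treewidth is 2.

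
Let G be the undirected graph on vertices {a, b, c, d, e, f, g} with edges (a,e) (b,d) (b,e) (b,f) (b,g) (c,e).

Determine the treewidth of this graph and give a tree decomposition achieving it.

The largest bag has 2 vertices, giving width 1; this decomposition certifies tw(G) ≤ 1. G has an edge, so its treewidth is at least 1. Therefore the treewidth is 1.

Treewidth 1.
One optimal decomposition is:
Bags: B1 = {b, e}  B2 = {c, e}  B3 = {b, f}  B4 = {b, d}  B5 = {a, e}  B6 = {b, g}
Tree: B1–B2, B1–B3, B1–B4, B1–B5, B3–B6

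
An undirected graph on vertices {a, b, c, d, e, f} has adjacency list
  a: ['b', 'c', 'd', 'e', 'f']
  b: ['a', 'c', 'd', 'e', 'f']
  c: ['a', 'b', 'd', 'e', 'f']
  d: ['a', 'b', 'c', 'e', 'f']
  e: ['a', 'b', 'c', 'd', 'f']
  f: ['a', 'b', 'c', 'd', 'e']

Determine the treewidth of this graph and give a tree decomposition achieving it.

Treewidth 5.
One optimal decomposition is:
Bags: B1 = {a, b, c, d, e, f}
Tree: (single bag)

A single bag containing all 6 vertices is trivially a valid decomposition of width 5. Conversely, {a, b, c, d, e, f} is a clique of size 6, and the vertices of any clique must share a bag in every tree decomposition; so some bag has ≥ 6 vertices and tw(G) ≥ 5. Combining the bounds, tw(G) = 5.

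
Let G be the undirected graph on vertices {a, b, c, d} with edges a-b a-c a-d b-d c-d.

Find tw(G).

A width-2 tree decomposition is:
Bags: B1 = {a, c, d}  B2 = {a, b, d}
Tree: B1–B2
Every bag has size at most 3, so the width is 3 − 1 = 2 and tw(G) ≤ 2. On the other hand G contains the 3-clique {a, c, d}. A clique must lie in a single bag of any decomposition, so no decomposition can have width below 2. Hence tw(G) = 2 exactly.

2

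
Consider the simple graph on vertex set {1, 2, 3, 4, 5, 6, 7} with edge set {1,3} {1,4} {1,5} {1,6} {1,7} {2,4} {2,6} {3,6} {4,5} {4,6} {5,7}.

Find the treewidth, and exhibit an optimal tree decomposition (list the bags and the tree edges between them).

Treewidth 2.
Bags: B1 = {1, 5, 7}  B2 = {1, 4, 5}  B3 = {1, 4, 6}  B4 = {1, 3, 6}  B5 = {2, 4, 6}
Tree: B1–B2, B2–B3, B3–B4, B3–B5

Each bag holds 3 vertices, so the decomposition has width 2, which upper-bounds the treewidth. For the lower bound, the 3 vertices {1, 3, 6} are pairwise adjacent, and any tree decomposition puts a clique entirely inside one bag — forcing width ≥ 2. The upper and lower bounds meet at 2, so that is the treewidth.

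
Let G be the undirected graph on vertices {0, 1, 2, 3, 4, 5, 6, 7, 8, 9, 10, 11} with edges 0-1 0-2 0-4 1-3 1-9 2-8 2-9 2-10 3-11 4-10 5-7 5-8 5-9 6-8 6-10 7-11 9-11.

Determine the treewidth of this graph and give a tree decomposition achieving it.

Treewidth 3.
Bags: B1 = {0, 4, 6, 10}  B2 = {0, 2, 6, 10}  B3 = {0, 2, 6, 8}  B4 = {0, 1, 2, 8}  B5 = {1, 2, 8, 9}  B6 = {1, 5, 8, 9}  B7 = {1, 3, 5, 9}  B8 = {3, 5, 9, 11}  B9 = {3, 5, 7, 11}
Tree: B1–B2, B2–B3, B3–B4, B4–B5, B5–B6, B6–B7, B7–B8, B8–B9

Every bag has size at most 4, so the width is 4 − 1 = 3 and tw(G) ≤ 3. For the lower bound: the 4 vertex sets {4,6,10}, {0}, {2}, {1,5,8,9} are disjoint, each induces a connected subgraph, and every pair is joined by at least one edge of G. Contracting each set to a single vertex therefore yields K_{4} as a minor, and since treewidth is minor-monotone, tw(G) ≥ tw(K_{4}) = 3. Combining the bounds, tw(G) = 3.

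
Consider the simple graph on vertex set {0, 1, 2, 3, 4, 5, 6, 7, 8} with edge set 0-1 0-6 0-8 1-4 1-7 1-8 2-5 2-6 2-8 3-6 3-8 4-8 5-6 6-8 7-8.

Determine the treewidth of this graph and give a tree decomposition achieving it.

Each bag holds 3 vertices, so the decomposition has width 2, which upper-bounds the treewidth. On the other hand G contains the 3-clique {0, 1, 8}. A clique must lie in a single bag of any decomposition, so no decomposition can have width below 2. Combining the bounds, tw(G) = 2.

Treewidth 2.
One such decomposition:
Bags: B1 = {2, 6, 8}  B2 = {2, 5, 6}  B3 = {0, 6, 8}  B4 = {0, 1, 8}  B5 = {1, 4, 8}  B6 = {1, 7, 8}  B7 = {3, 6, 8}
Tree: B1–B2, B1–B3, B3–B4, B4–B5, B5–B6, B1–B7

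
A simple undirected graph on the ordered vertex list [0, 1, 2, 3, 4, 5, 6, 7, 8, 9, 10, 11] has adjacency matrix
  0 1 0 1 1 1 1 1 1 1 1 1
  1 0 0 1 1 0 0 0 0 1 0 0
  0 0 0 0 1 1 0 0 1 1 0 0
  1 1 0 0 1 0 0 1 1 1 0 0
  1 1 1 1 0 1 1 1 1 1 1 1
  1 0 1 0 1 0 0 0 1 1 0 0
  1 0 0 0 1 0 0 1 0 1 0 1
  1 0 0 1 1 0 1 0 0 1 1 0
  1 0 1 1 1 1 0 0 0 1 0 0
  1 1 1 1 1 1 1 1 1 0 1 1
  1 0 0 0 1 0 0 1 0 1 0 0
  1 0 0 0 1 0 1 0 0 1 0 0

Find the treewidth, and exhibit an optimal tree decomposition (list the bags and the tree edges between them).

The largest bag has 5 vertices, giving width 4; this decomposition certifies tw(G) ≤ 4. Conversely, {0, 3, 4, 8, 9} is a clique of size 5, and the vertices of any clique must share a bag in every tree decomposition; so some bag has ≥ 5 vertices and tw(G) ≥ 4. Therefore the treewidth is 4.

Treewidth 4.
Bags: B1 = {0, 4, 7, 9, 10}  B2 = {0, 4, 6, 7, 9}  B3 = {0, 3, 4, 7, 9}  B4 = {0, 1, 3, 4, 9}  B5 = {0, 3, 4, 8, 9}  B6 = {0, 4, 5, 8, 9}  B7 = {0, 4, 6, 9, 11}  B8 = {2, 4, 5, 8, 9}
Tree: B1–B2, B1–B3, B3–B4, B4–B5, B5–B6, B2–B7, B6–B8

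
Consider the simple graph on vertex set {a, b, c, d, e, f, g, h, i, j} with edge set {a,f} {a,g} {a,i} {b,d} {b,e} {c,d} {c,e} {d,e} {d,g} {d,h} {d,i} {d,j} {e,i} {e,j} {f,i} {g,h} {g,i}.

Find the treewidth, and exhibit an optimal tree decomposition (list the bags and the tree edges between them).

The largest bag has 3 vertices, giving width 2; this decomposition certifies tw(G) ≤ 2. For the lower bound, the 3 vertices {d, g, h} are pairwise adjacent, and any tree decomposition puts a clique entirely inside one bag — forcing width ≥ 2. Combining the bounds, tw(G) = 2.

Treewidth 2.
One optimal decomposition is:
Bags: B1 = {d, g, i}  B2 = {d, e, i}  B3 = {d, e, j}  B4 = {c, d, e}  B5 = {b, d, e}  B6 = {a, g, i}  B7 = {a, f, i}  B8 = {d, g, h}
Tree: B1–B2, B2–B3, B2–B4, B2–B5, B1–B6, B6–B7, B1–B8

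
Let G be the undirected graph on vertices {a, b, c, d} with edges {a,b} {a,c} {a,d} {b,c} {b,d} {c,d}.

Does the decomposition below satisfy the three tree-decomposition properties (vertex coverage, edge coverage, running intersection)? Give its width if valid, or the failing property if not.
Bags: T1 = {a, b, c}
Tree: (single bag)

A tree decomposition must satisfy three properties: every vertex lies in some bag; for every edge, both endpoints lie together in some bag; and for every vertex, the bags containing it form a connected subtree. Here vertex d appears in no bag, so the decomposition is invalid.

No — vertex d appears in no bag.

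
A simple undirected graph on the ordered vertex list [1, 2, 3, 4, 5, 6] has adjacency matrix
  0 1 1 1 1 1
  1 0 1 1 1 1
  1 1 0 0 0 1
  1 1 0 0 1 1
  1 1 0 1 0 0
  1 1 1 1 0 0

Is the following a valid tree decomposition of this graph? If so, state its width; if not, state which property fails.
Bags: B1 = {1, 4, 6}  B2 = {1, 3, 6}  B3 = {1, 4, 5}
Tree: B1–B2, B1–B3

A tree decomposition must satisfy three properties: every vertex lies in some bag; for every edge, both endpoints lie together in some bag; and for every vertex, the bags containing it form a connected subtree. Here vertex 2 appears in no bag, so the decomposition is invalid.

No — vertex 2 appears in no bag.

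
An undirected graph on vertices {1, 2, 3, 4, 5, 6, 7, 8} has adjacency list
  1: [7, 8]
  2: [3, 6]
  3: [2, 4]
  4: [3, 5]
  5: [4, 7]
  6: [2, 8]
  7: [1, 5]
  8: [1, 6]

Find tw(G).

2

A width-2 tree decomposition is:
Bags: B1 = {3, 4, 5}  B2 = {3, 5, 7}  B3 = {1, 3, 7}  B4 = {1, 3, 8}  B5 = {3, 6, 8}  B6 = {2, 3, 6}
Tree: B1–B2, B2–B3, B3–B4, B4–B5, B5–B6
The largest bag has 3 vertices, giving width 2; this decomposition certifies tw(G) ≤ 2. For the lower bound, G contains the cycle 3–4–5–7–1–8–6–2–3, so G is not a forest; only forests have treewidth ≤ 1, hence tw(G) ≥ 2. The upper and lower bounds meet at 2, so that is the treewidth.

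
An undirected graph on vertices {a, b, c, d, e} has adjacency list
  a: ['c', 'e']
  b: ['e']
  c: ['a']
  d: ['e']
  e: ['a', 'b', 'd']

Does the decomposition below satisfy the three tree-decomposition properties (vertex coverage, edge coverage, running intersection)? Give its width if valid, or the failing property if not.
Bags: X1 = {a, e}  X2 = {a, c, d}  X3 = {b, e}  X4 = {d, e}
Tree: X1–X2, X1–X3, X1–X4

No — bags containing vertex d are not connected in the tree.

A tree decomposition must satisfy three properties: every vertex lies in some bag; for every edge, both endpoints lie together in some bag; and for every vertex, the bags containing it form a connected subtree. Here bags containing vertex d are not connected in the tree, so the decomposition is invalid.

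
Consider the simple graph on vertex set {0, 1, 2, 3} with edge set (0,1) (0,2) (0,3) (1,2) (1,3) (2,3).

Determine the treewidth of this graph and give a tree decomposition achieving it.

Treewidth 3.
One such decomposition:
Bags: B1 = {0, 1, 2, 3}
Tree: (single bag)

With just one bag of size 4, the width is 4 − 1 = 3, so tw(G) ≤ 3. For the lower bound, the 4 vertices {0, 1, 2, 3} are pairwise adjacent, and any tree decomposition puts a clique entirely inside one bag — forcing width ≥ 3. The upper and lower bounds meet at 3, so that is the treewidth.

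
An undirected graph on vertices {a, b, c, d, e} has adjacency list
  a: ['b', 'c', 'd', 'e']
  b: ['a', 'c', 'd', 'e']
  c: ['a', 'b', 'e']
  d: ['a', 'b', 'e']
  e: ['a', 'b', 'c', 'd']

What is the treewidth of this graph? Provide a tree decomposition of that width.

Treewidth 3.
One optimal decomposition is:
Bags: B1 = {a, b, c, e}  B2 = {a, b, d, e}
Tree: B1–B2

Each bag holds 4 vertices, so the decomposition has width 3, which upper-bounds the treewidth. On the other hand G contains the 4-clique {a, b, d, e}. A clique must lie in a single bag of any decomposition, so no decomposition can have width below 3. Therefore the treewidth is 3.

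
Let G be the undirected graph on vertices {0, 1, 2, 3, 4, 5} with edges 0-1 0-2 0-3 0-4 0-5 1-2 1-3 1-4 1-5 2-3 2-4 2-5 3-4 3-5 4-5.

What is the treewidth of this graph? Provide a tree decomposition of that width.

Treewidth 5.
One such decomposition:
Bags: B1 = {0, 1, 2, 3, 4, 5}
Tree: (single bag)

A single bag containing all 6 vertices is trivially a valid decomposition of width 5. For the lower bound, the 6 vertices {0, 1, 2, 3, 4, 5} are pairwise adjacent, and any tree decomposition puts a clique entirely inside one bag — forcing width ≥ 5. The upper and lower bounds meet at 5, so that is the treewidth.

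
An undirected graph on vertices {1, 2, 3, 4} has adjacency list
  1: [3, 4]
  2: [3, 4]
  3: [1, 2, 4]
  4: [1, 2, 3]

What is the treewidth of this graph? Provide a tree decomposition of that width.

Treewidth 2.
One such decomposition:
Bags: B1 = {1, 3, 4}  B2 = {2, 3, 4}
Tree: B1–B2

Every bag has size at most 3, so the width is 3 − 1 = 2 and tw(G) ≤ 2. Conversely, {1, 3, 4} is a clique of size 3, and the vertices of any clique must share a bag in every tree decomposition; so some bag has ≥ 3 vertices and tw(G) ≥ 2. Hence tw(G) = 2 exactly.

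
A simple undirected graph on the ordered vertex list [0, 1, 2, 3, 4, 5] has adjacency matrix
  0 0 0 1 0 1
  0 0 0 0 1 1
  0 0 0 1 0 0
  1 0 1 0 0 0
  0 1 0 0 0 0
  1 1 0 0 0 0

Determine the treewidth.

1

A width-1 tree decomposition is:
Bags: B1 = {0, 5}  B2 = {0, 3}  B3 = {1, 5}  B4 = {1, 4}  B5 = {2, 3}
Tree: B1–B2, B1–B3, B3–B4, B2–B5
Each bag holds 2 vertices, so the decomposition has width 1, which upper-bounds the treewidth. G has an edge, so its treewidth is at least 1. Hence tw(G) = 1 exactly.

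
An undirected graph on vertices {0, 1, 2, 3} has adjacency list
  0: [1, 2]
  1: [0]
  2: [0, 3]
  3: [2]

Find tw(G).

1

A width-1 tree decomposition is:
Bags: B1 = {0, 1}  B2 = {0, 2}  B3 = {2, 3}
Tree: B1–B2, B2–B3
The largest bag has 2 vertices, giving width 1; this decomposition certifies tw(G) ≤ 1. Any graph with an edge has treewidth ≥ 1, and G has the edge 1–0. Hence tw(G) = 1 exactly.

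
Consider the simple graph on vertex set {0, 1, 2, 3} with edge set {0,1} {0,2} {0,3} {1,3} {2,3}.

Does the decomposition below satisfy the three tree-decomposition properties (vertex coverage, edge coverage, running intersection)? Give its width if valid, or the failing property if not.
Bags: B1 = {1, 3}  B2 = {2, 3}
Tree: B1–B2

No — vertex 0 appears in no bag.

A tree decomposition must satisfy three properties: every vertex lies in some bag; for every edge, both endpoints lie together in some bag; and for every vertex, the bags containing it form a connected subtree. Here vertex 0 appears in no bag, so the decomposition is invalid.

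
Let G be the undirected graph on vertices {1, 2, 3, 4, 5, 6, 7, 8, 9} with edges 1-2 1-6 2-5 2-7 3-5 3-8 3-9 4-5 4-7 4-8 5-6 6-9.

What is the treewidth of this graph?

3

A width-3 tree decomposition is:
Bags: B1 = {3, 6, 8, 9}  B2 = {3, 5, 6, 8}  B3 = {4, 5, 6, 8}  B4 = {1, 4, 5, 6}  B5 = {1, 2, 4, 5}  B6 = {1, 2, 4, 7}
Tree: B1–B2, B2–B3, B3–B4, B4–B5, B5–B6
Every bag has size at most 4, so the width is 4 − 1 = 3 and tw(G) ≤ 3. For the lower bound: the 4 vertex sets {3,8,9}, {6}, {5}, {1,2,4,7} are disjoint, each induces a connected subgraph, and every pair is joined by at least one edge of G. Contracting each set to a single vertex therefore yields K_{4} as a minor, and since treewidth is minor-monotone, tw(G) ≥ tw(K_{4}) = 3. Therefore the treewidth is 3.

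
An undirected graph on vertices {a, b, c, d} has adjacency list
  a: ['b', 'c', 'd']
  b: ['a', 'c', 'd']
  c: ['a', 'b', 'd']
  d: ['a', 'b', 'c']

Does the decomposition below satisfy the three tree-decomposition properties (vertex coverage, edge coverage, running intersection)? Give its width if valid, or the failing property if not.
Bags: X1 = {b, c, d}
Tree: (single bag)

No — vertex a appears in no bag.

A tree decomposition must satisfy three properties: every vertex lies in some bag; for every edge, both endpoints lie together in some bag; and for every vertex, the bags containing it form a connected subtree. Here vertex a appears in no bag, so the decomposition is invalid.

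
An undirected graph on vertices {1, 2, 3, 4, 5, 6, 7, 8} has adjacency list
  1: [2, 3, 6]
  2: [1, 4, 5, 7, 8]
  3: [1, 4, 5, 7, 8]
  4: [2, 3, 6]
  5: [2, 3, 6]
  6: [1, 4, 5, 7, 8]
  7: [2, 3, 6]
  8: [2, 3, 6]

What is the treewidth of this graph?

A width-3 tree decomposition is:
Bags: B1 = {2, 3, 4, 6}  B2 = {2, 3, 6, 7}  B3 = {2, 3, 5, 6}  B4 = {2, 3, 6, 8}  B5 = {1, 2, 3, 6}
Tree: B1–B2, B2–B3, B3–B4, B4–B5
The largest bag has 4 vertices, giving width 3; this decomposition certifies tw(G) ≤ 3. For the lower bound: the 4 vertex sets {4,6}, {3,7}, {2}, {5} are disjoint, each induces a connected subgraph, and every pair is joined by at least one edge of G. Contracting each set to a single vertex therefore yields K_{4} as a minor, and since treewidth is minor-monotone, tw(G) ≥ tw(K_{4}) = 3. Combining the bounds, tw(G) = 3.

3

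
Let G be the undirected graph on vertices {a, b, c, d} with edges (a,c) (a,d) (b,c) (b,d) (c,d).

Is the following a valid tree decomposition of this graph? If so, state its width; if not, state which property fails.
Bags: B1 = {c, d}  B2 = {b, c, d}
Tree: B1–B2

No — vertex a appears in no bag.

A tree decomposition must satisfy three properties: every vertex lies in some bag; for every edge, both endpoints lie together in some bag; and for every vertex, the bags containing it form a connected subtree. Here vertex a appears in no bag, so the decomposition is invalid.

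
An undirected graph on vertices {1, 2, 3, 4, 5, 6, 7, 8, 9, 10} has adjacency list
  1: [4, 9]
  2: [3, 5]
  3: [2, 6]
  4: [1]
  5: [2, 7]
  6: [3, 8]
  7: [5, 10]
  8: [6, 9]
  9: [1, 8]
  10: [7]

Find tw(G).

1

A width-1 tree decomposition is:
Bags: B1 = {7, 10}  B2 = {5, 7}  B3 = {2, 5}  B4 = {2, 3}  B5 = {3, 6}  B6 = {6, 8}  B7 = {8, 9}  B8 = {1, 9}  B9 = {1, 4}
Tree: B1–B2, B2–B3, B3–B4, B4–B5, B5–B6, B6–B7, B7–B8, B8–B9
Every bag has size at most 2, so the width is 2 − 1 = 1 and tw(G) ≤ 1. Any graph with an edge has treewidth ≥ 1, and G has the edge 10–7. The upper and lower bounds meet at 1, so that is the treewidth.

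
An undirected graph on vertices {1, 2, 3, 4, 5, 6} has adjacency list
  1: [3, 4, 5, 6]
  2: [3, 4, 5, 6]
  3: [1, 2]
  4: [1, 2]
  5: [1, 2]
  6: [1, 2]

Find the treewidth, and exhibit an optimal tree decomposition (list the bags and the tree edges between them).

The largest bag has 3 vertices, giving width 2; this decomposition certifies tw(G) ≤ 2. For the lower bound, G contains the cycle 4–2–6–1–4, so G is not a forest; only forests have treewidth ≤ 1, hence tw(G) ≥ 2. Hence tw(G) = 2 exactly.

Treewidth 2.
One optimal decomposition is:
Bags: B1 = {1, 2, 4}  B2 = {1, 2, 6}  B3 = {1, 2, 3}  B4 = {1, 2, 5}
Tree: B1–B2, B2–B3, B3–B4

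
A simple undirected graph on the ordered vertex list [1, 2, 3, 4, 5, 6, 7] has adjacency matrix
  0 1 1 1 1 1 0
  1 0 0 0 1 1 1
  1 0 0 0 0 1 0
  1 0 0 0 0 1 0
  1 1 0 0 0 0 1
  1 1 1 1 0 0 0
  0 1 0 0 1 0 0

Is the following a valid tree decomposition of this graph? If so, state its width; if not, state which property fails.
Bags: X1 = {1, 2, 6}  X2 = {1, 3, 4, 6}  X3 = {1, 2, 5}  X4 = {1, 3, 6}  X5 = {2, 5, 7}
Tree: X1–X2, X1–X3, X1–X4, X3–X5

A tree decomposition must satisfy three properties: every vertex lies in some bag; for every edge, both endpoints lie together in some bag; and for every vertex, the bags containing it form a connected subtree. Here bags containing vertex 3 are not connected in the tree, so the decomposition is invalid.

No — bags containing vertex 3 are not connected in the tree.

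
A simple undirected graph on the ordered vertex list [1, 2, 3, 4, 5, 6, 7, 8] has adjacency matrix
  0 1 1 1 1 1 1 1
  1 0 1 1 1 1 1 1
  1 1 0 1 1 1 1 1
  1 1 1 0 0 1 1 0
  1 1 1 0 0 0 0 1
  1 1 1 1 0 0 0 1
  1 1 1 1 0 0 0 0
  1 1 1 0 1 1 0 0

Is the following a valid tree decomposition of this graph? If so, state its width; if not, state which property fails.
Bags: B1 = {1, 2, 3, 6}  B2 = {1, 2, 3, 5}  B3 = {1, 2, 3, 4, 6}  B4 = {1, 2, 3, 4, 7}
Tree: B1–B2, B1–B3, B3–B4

A tree decomposition must satisfy three properties: every vertex lies in some bag; for every edge, both endpoints lie together in some bag; and for every vertex, the bags containing it form a connected subtree. Here vertex 8 appears in no bag, so the decomposition is invalid.

No — vertex 8 appears in no bag.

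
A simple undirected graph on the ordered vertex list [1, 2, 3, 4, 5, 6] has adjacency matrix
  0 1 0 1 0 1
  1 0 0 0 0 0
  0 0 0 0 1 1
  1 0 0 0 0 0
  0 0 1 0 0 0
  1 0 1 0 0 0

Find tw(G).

1

A width-1 tree decomposition is:
Bags: B1 = {3, 6}  B2 = {3, 5}  B3 = {1, 6}  B4 = {1, 4}  B5 = {1, 2}
Tree: B1–B2, B1–B3, B3–B4, B4–B5
The largest bag has 2 vertices, giving width 1; this decomposition certifies tw(G) ≤ 1. G has an edge, so its treewidth is at least 1. Hence tw(G) = 1 exactly.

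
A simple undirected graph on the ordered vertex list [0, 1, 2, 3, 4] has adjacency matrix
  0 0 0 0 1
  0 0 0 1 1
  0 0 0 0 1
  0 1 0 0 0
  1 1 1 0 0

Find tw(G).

1

A width-1 tree decomposition is:
Bags: B1 = {1, 4}  B2 = {1, 3}  B3 = {0, 4}  B4 = {2, 4}
Tree: B1–B2, B1–B3, B1–B4
Every bag has size at most 2, so the width is 2 − 1 = 1 and tw(G) ≤ 1. Since G has at least one edge (e.g. 1–4), it is not an edgeless graph, so tw(G) ≥ 1. Combining the bounds, tw(G) = 1.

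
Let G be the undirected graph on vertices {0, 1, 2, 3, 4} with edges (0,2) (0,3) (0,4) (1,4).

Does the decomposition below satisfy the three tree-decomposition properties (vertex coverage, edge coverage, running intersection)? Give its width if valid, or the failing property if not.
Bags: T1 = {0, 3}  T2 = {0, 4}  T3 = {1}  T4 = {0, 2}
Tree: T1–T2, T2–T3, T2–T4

No — edge (4,1) lies in no bag.

A tree decomposition must satisfy three properties: every vertex lies in some bag; for every edge, both endpoints lie together in some bag; and for every vertex, the bags containing it form a connected subtree. Here edge (4,1) lies in no bag, so the decomposition is invalid.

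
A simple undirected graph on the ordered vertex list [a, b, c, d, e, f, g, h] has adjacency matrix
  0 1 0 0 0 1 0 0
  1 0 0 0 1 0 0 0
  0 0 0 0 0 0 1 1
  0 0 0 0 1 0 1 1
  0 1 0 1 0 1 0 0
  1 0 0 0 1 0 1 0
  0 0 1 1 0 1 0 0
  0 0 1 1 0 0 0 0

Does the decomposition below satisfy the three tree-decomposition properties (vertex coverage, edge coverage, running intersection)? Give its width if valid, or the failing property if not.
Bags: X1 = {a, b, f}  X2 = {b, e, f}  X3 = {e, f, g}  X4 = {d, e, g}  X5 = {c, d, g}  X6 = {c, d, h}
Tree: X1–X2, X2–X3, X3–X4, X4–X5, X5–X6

Every vertex of G appears in some bag (union = {a, b, c, d, e, f, g, h}); every edge is covered by a bag; and for each vertex v the set of bags containing v is connected in the bag tree. The decomposition is therefore valid. The largest bag has 3 vertices, so the width is 2.

Yes; width 2.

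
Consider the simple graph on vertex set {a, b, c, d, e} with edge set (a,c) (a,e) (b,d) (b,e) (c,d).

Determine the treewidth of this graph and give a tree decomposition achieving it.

Every bag has size at most 3, so the width is 3 − 1 = 2 and tw(G) ≤ 2. The edges d–c–a–e–b–d form a cycle, so G is not a tree and its treewidth is at least 2. Combining the bounds, tw(G) = 2.

Treewidth 2.
One such decomposition:
Bags: B1 = {a, c, d}  B2 = {a, d, e}  B3 = {b, d, e}
Tree: B1–B2, B2–B3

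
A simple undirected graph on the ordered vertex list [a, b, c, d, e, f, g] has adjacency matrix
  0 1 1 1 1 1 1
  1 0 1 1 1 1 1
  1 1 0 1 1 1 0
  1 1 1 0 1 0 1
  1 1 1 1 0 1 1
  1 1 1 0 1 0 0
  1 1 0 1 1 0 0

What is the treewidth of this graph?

4

A width-4 tree decomposition is:
Bags: B1 = {a, b, c, d, e}  B2 = {a, b, d, e, g}  B3 = {a, b, c, e, f}
Tree: B1–B2, B1–B3
Each bag holds 5 vertices, so the decomposition has width 4, which upper-bounds the treewidth. For the lower bound, the 5 vertices {a, b, d, e, g} are pairwise adjacent, and any tree decomposition puts a clique entirely inside one bag — forcing width ≥ 4. Therefore the treewidth is 4.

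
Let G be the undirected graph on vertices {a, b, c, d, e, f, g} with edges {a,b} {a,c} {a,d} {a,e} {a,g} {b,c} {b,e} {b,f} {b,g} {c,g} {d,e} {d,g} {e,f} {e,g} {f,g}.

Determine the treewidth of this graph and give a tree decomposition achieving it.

Every bag has size at most 4, so the width is 4 − 1 = 3 and tw(G) ≤ 3. For the lower bound, the 4 vertices {a, d, e, g} are pairwise adjacent, and any tree decomposition puts a clique entirely inside one bag — forcing width ≥ 3. The upper and lower bounds meet at 3, so that is the treewidth.

Treewidth 3.
Bags: B1 = {a, b, e, g}  B2 = {b, e, f, g}  B3 = {a, d, e, g}  B4 = {a, b, c, g}
Tree: B1–B2, B1–B3, B1–B4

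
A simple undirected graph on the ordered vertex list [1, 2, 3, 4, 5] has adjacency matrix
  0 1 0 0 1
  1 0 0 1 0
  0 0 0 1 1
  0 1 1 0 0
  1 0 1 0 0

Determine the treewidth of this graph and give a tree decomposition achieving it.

Each bag holds 3 vertices, so the decomposition has width 2, which upper-bounds the treewidth. For the lower bound, G contains the cycle 5–1–2–4–3–5, so G is not a forest; only forests have treewidth ≤ 1, hence tw(G) ≥ 2. Therefore the treewidth is 2.

Treewidth 2.
One such decomposition:
Bags: B1 = {1, 2, 5}  B2 = {2, 4, 5}  B3 = {3, 4, 5}
Tree: B1–B2, B2–B3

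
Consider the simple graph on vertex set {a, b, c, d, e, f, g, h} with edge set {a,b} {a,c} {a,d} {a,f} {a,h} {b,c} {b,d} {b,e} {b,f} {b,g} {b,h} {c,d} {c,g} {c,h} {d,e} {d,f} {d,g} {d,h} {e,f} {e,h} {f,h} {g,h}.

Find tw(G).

A width-4 tree decomposition is:
Bags: B1 = {a, b, d, f, h}  B2 = {b, d, e, f, h}  B3 = {a, b, c, d, h}  B4 = {b, c, d, g, h}
Tree: B1–B2, B1–B3, B3–B4
Each bag holds 5 vertices, so the decomposition has width 4, which upper-bounds the treewidth. On the other hand G contains the 5-clique {b, c, d, g, h}. A clique must lie in a single bag of any decomposition, so no decomposition can have width below 4. Therefore the treewidth is 4.

4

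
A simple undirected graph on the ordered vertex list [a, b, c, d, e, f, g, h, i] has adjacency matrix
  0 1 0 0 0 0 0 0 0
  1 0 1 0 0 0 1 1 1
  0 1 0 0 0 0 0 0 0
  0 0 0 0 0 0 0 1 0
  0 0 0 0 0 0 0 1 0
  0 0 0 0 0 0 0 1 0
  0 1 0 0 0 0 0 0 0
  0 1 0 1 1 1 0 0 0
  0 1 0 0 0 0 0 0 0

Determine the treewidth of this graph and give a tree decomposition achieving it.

Each bag holds 2 vertices, so the decomposition has width 1, which upper-bounds the treewidth. G has an edge, so its treewidth is at least 1. Therefore the treewidth is 1.

Treewidth 1.
One such decomposition:
Bags: B1 = {b, h}  B2 = {b, i}  B3 = {b, g}  B4 = {d, h}  B5 = {f, h}  B6 = {b, c}  B7 = {a, b}  B8 = {e, h}
Tree: B1–B2, B2–B3, B1–B4, B1–B5, B3–B6, B6–B7, B4–B8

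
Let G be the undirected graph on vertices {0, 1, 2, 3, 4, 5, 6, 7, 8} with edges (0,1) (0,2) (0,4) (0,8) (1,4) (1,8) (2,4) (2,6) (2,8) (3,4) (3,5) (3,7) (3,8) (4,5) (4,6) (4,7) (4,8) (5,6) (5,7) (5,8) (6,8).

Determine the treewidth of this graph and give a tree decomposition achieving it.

Treewidth 3.
One such decomposition:
Bags: B1 = {4, 5, 6, 8}  B2 = {2, 4, 6, 8}  B3 = {0, 2, 4, 8}  B4 = {3, 4, 5, 8}  B5 = {3, 4, 5, 7}  B6 = {0, 1, 4, 8}
Tree: B1–B2, B2–B3, B1–B4, B4–B5, B3–B6

Each bag holds 4 vertices, so the decomposition has width 3, which upper-bounds the treewidth. On the other hand G contains the 4-clique {0, 1, 4, 8}. A clique must lie in a single bag of any decomposition, so no decomposition can have width below 3. Therefore the treewidth is 3.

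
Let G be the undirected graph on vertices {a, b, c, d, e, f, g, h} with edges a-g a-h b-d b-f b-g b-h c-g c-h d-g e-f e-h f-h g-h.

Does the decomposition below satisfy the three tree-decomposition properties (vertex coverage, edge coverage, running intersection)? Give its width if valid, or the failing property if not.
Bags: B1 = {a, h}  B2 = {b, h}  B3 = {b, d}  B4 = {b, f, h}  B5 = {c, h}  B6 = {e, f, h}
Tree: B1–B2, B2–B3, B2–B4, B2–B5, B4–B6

No — vertex g appears in no bag.

A tree decomposition must satisfy three properties: every vertex lies in some bag; for every edge, both endpoints lie together in some bag; and for every vertex, the bags containing it form a connected subtree. Here vertex g appears in no bag, so the decomposition is invalid.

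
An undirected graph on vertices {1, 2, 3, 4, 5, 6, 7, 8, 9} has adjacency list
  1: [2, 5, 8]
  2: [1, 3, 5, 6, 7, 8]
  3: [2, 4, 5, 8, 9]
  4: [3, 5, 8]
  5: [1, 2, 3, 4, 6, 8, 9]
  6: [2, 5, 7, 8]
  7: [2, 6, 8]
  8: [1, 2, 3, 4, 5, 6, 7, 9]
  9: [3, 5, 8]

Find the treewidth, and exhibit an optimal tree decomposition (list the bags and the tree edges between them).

Treewidth 3.
One optimal decomposition is:
Bags: B1 = {2, 3, 5, 8}  B2 = {2, 5, 6, 8}  B3 = {1, 2, 5, 8}  B4 = {3, 5, 8, 9}  B5 = {2, 6, 7, 8}  B6 = {3, 4, 5, 8}
Tree: B1–B2, B1–B3, B1–B4, B2–B5, B1–B6

Each bag holds 4 vertices, so the decomposition has width 3, which upper-bounds the treewidth. For the lower bound, the 4 vertices {3, 5, 8, 9} are pairwise adjacent, and any tree decomposition puts a clique entirely inside one bag — forcing width ≥ 3. The upper and lower bounds meet at 3, so that is the treewidth.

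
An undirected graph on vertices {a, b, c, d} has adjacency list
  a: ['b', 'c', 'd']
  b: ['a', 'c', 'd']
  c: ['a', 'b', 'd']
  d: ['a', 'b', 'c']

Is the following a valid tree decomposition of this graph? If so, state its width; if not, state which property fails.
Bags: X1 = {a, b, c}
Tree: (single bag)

A tree decomposition must satisfy three properties: every vertex lies in some bag; for every edge, both endpoints lie together in some bag; and for every vertex, the bags containing it form a connected subtree. Here vertex d appears in no bag, so the decomposition is invalid.

No — vertex d appears in no bag.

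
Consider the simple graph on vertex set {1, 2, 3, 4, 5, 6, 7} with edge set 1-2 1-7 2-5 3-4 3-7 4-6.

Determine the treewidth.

A width-1 tree decomposition is:
Bags: B1 = {2, 5}  B2 = {1, 2}  B3 = {1, 7}  B4 = {3, 7}  B5 = {3, 4}  B6 = {4, 6}
Tree: B1–B2, B2–B3, B3–B4, B4–B5, B5–B6
Every bag has size at most 2, so the width is 2 − 1 = 1 and tw(G) ≤ 1. G has an edge, so its treewidth is at least 1. Hence tw(G) = 1 exactly.

1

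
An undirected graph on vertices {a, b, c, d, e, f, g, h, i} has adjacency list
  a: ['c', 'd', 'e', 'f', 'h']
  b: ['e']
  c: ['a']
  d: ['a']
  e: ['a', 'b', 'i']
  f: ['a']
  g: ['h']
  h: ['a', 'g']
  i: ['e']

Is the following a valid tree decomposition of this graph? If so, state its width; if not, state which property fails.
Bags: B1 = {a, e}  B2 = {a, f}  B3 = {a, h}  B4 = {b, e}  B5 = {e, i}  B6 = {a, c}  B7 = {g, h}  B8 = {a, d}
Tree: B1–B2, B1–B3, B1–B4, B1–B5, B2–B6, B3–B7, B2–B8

Every vertex of G appears in some bag (union = {a, b, c, d, e, f, g, h, i}); every edge is covered by a bag; and for each vertex v the set of bags containing v is connected in the bag tree. The decomposition is therefore valid. The largest bag has 2 vertices, so the width is 1.

Yes; width 1.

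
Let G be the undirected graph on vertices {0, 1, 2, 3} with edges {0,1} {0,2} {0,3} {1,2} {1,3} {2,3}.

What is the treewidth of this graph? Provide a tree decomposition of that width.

A single bag containing all 4 vertices is trivially a valid decomposition of width 3. For the lower bound, the 4 vertices {0, 1, 2, 3} are pairwise adjacent, and any tree decomposition puts a clique entirely inside one bag — forcing width ≥ 3. Hence tw(G) = 3 exactly.

Treewidth 3.
Bags: B1 = {0, 1, 2, 3}
Tree: (single bag)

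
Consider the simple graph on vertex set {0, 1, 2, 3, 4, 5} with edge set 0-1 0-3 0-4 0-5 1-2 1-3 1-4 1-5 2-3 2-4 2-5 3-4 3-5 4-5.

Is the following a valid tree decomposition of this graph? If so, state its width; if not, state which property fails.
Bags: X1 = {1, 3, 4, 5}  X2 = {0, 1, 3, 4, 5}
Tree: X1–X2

A tree decomposition must satisfy three properties: every vertex lies in some bag; for every edge, both endpoints lie together in some bag; and for every vertex, the bags containing it form a connected subtree. Here vertex 2 appears in no bag, so the decomposition is invalid.

No — vertex 2 appears in no bag.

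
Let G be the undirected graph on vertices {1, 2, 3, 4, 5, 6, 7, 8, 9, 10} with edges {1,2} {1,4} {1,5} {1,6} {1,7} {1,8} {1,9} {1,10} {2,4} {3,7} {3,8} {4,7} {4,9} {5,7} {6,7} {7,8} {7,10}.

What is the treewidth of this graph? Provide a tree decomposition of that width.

The largest bag has 3 vertices, giving width 2; this decomposition certifies tw(G) ≤ 2. Conversely, {1, 4, 9} is a clique of size 3, and the vertices of any clique must share a bag in every tree decomposition; so some bag has ≥ 3 vertices and tw(G) ≥ 2. Combining the bounds, tw(G) = 2.

Treewidth 2.
One optimal decomposition is:
Bags: B1 = {1, 7, 10}  B2 = {1, 7, 8}  B3 = {1, 6, 7}  B4 = {1, 4, 7}  B5 = {1, 4, 9}  B6 = {1, 5, 7}  B7 = {1, 2, 4}  B8 = {3, 7, 8}
Tree: B1–B2, B1–B3, B2–B4, B4–B5, B4–B6, B5–B7, B2–B8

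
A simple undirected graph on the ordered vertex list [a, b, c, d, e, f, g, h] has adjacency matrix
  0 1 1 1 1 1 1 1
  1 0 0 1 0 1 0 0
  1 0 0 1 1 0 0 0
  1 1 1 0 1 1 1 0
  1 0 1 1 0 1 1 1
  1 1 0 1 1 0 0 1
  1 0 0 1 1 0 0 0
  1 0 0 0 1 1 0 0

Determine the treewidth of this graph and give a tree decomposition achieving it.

Each bag holds 4 vertices, so the decomposition has width 3, which upper-bounds the treewidth. Conversely, {a, d, e, g} is a clique of size 4, and the vertices of any clique must share a bag in every tree decomposition; so some bag has ≥ 4 vertices and tw(G) ≥ 3. Hence tw(G) = 3 exactly.

Treewidth 3.
One optimal decomposition is:
Bags: B1 = {a, c, d, e}  B2 = {a, d, e, g}  B3 = {a, d, e, f}  B4 = {a, e, f, h}  B5 = {a, b, d, f}
Tree: B1–B2, B2–B3, B3–B4, B3–B5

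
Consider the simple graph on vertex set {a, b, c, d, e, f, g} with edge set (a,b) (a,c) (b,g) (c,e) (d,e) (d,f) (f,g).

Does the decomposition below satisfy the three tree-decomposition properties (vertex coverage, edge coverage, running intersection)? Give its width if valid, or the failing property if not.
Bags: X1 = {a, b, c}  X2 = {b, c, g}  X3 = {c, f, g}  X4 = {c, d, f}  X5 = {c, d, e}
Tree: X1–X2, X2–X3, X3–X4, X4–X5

Yes; width 2.

Every vertex of G appears in some bag (union = {a, b, c, d, e, f, g}); every edge is covered by a bag; and for each vertex v the set of bags containing v is connected in the bag tree. The decomposition is therefore valid. The largest bag has 3 vertices, so the width is 2.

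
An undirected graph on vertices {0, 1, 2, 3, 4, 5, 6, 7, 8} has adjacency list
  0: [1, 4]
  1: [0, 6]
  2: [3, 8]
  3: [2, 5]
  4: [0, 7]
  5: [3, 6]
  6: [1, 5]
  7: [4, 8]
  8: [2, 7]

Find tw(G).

A width-2 tree decomposition is:
Bags: B1 = {2, 7, 8}  B2 = {2, 3, 7}  B3 = {3, 5, 7}  B4 = {5, 6, 7}  B5 = {1, 6, 7}  B6 = {0, 1, 7}  B7 = {0, 4, 7}
Tree: B1–B2, B2–B3, B3–B4, B4–B5, B5–B6, B6–B7
Every bag has size at most 3, so the width is 3 − 1 = 2 and tw(G) ≤ 2. Since 7–8–2–3–5–6–1–0–4–7 is a cycle in G, G is not acyclic. Forests are exactly the graphs of treewidth ≤ 1, so tw(G) ≥ 2. Therefore the treewidth is 2.

2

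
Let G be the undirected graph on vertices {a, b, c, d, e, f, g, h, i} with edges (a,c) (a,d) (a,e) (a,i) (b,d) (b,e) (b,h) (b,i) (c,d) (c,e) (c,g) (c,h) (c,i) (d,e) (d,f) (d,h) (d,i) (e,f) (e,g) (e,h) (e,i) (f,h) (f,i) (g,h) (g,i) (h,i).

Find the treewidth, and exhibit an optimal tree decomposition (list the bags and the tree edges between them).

Every bag has size at most 5, so the width is 5 − 1 = 4 and tw(G) ≤ 4. For the lower bound, the 5 vertices {c, d, e, h, i} are pairwise adjacent, and any tree decomposition puts a clique entirely inside one bag — forcing width ≥ 4. Hence tw(G) = 4 exactly.

Treewidth 4.
One such decomposition:
Bags: B1 = {c, d, e, h, i}  B2 = {b, d, e, h, i}  B3 = {d, e, f, h, i}  B4 = {a, c, d, e, i}  B5 = {c, e, g, h, i}
Tree: B1–B2, B1–B3, B1–B4, B1–B5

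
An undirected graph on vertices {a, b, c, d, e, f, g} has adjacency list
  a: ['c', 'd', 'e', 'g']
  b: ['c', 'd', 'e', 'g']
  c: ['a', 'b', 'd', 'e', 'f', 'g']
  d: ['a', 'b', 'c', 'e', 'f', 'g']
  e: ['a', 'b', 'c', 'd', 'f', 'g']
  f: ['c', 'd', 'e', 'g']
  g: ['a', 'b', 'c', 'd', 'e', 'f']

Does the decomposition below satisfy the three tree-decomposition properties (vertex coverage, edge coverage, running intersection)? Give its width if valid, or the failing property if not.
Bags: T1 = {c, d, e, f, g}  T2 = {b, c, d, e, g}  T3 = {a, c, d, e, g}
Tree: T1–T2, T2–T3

Checking the three conditions: (i) the bags cover all of {a, b, c, d, e, f, g}; (ii) for each edge, some bag contains both endpoints; (iii) the bags containing any fixed vertex form a subtree. All hold, so the decomposition is valid with width 5 − 1 = 4.

Yes; width 4.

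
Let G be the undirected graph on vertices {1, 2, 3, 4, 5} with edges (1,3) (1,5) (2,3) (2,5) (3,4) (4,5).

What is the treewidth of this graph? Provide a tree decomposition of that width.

Treewidth 2.
Bags: B1 = {3, 4, 5}  B2 = {2, 3, 5}  B3 = {1, 3, 5}
Tree: B1–B2, B2–B3

Every bag has size at most 3, so the width is 3 − 1 = 2 and tw(G) ≤ 2. Since 3–4–5–2–3 is a cycle in G, G is not acyclic. Forests are exactly the graphs of treewidth ≤ 1, so tw(G) ≥ 2. Combining the bounds, tw(G) = 2.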